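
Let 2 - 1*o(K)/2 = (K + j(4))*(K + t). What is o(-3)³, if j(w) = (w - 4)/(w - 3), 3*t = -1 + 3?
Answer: -1000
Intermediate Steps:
t = ⅔ (t = (-1 + 3)/3 = (⅓)*2 = ⅔ ≈ 0.66667)
j(w) = (-4 + w)/(-3 + w)
o(K) = 4 - 2*K*(⅔ + K) (o(K) = 4 - 2*(K + (-4 + 4)/(-3 + 4))*(K + ⅔) = 4 - 2*(K + 0/1)*(⅔ + K) = 4 - 2*(K + 1*0)*(⅔ + K) = 4 - 2*(K + 0)*(⅔ + K) = 4 - 2*K*(⅔ + K))
o(-3)³ = (4 - 2*(-3)² - 4/3*(-3))³ = (4 - 2*9 + 4)³ = (4 - 18 + 4)³ = (-10)³ = -1000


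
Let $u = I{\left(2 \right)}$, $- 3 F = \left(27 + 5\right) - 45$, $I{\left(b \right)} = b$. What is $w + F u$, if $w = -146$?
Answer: $- \frac{412}{3} \approx -137.33$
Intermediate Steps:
$F = \frac{13}{3}$ ($F = - \frac{\left(27 + 5\right) - 45}{3} = - \frac{32 - 45}{3} = \left(- \frac{1}{3}\right) \left(-13\right) = \frac{13}{3} \approx 4.3333$)
$u = 2$
$w + F u = -146 + \frac{13}{3} \cdot 2 = -146 + \frac{26}{3} = - \frac{412}{3}$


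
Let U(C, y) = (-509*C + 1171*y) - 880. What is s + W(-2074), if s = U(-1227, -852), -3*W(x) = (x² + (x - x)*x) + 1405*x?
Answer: -836531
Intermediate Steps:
U(C, y) = -880 - 509*C + 1171*y
W(x) = -1405*x/3 - x²/3 (W(x) = -((x² + (x - x)*x) + 1405*x)/3 = -((x² + 0*x) + 1405*x)/3 = -((x² + 0) + 1405*x)/3 = -(x² + 1405*x)/3 = -1405*x/3 - x²/3)
s = -374029 (s = -880 - 509*(-1227) + 1171*(-852) = -880 + 624543 - 997692 = -374029)
s + W(-2074) = -374029 - ⅓*(-2074)*(1405 - 2074) = -374029 - ⅓*(-2074)*(-669) = -374029 - 462502 = -836531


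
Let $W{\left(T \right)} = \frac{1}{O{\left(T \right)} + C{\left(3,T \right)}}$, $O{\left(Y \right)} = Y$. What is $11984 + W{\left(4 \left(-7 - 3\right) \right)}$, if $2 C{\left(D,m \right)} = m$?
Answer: $\frac{719039}{60} \approx 11984.0$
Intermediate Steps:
$C{\left(D,m \right)} = \frac{m}{2}$
$W{\left(T \right)} = \frac{2}{3 T}$ ($W{\left(T \right)} = \frac{1}{T + \frac{T}{2}} = \frac{1}{\frac{3}{2} T} = \frac{2}{3 T}$)
$11984 + W{\left(4 \left(-7 - 3\right) \right)} = 11984 + \frac{2}{3 \cdot 4 \left(-7 - 3\right)} = 11984 + \frac{2}{3 \cdot 4 \left(-10\right)} = 11984 + \frac{2}{3 \left(-40\right)} = 11984 + \frac{2}{3} \left(- \frac{1}{40}\right) = 11984 - \frac{1}{60} = \frac{719039}{60}$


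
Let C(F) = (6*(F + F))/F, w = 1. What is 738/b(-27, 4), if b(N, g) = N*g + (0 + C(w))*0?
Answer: -41/6 ≈ -6.8333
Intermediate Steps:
C(F) = 12 (C(F) = (6*(2*F))/F = (12*F)/F = 12)
b(N, g) = N*g (b(N, g) = N*g + (0 + 12)*0 = N*g + 12*0 = N*g + 0 = N*g)
738/b(-27, 4) = 738/((-27*4)) = 738/(-108) = 738*(-1/108) = -41/6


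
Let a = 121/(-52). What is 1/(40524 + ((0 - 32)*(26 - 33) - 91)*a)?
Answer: 52/2091155 ≈ 2.4867e-5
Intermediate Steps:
a = -121/52 (a = 121*(-1/52) = -121/52 ≈ -2.3269)
1/(40524 + ((0 - 32)*(26 - 33) - 91)*a) = 1/(40524 + ((0 - 32)*(26 - 33) - 91)*(-121/52)) = 1/(40524 + (-32*(-7) - 91)*(-121/52)) = 1/(40524 + (224 - 91)*(-121/52)) = 1/(40524 + 133*(-121/52)) = 1/(40524 - 16093/52) = 1/(2091155/52) = 52/2091155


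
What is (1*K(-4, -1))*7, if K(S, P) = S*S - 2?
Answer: 98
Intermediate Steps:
K(S, P) = -2 + S² (K(S, P) = S² - 2 = -2 + S²)
(1*K(-4, -1))*7 = (1*(-2 + (-4)²))*7 = (1*(-2 + 16))*7 = (1*14)*7 = 14*7 = 98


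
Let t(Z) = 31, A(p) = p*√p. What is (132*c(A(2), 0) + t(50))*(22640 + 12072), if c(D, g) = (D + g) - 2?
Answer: -8087896 + 9163968*√2 ≈ 4.8719e+6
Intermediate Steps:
A(p) = p^(3/2)
c(D, g) = -2 + D + g
(132*c(A(2), 0) + t(50))*(22640 + 12072) = (132*(-2 + 2^(3/2) + 0) + 31)*(22640 + 12072) = (132*(-2 + 2*√2 + 0) + 31)*34712 = (132*(-2 + 2*√2) + 31)*34712 = ((-264 + 264*√2) + 31)*34712 = (-233 + 264*√2)*34712 = -8087896 + 9163968*√2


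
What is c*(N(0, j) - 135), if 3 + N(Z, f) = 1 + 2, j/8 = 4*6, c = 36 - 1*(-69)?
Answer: -14175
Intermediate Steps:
c = 105 (c = 36 + 69 = 105)
j = 192 (j = 8*(4*6) = 8*24 = 192)
N(Z, f) = 0 (N(Z, f) = -3 + (1 + 2) = -3 + 3 = 0)
c*(N(0, j) - 135) = 105*(0 - 135) = 105*(-135) = -14175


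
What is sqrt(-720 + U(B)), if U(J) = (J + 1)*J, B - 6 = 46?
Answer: 2*sqrt(509) ≈ 45.122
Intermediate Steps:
B = 52 (B = 6 + 46 = 52)
U(J) = J*(1 + J) (U(J) = (1 + J)*J = J*(1 + J))
sqrt(-720 + U(B)) = sqrt(-720 + 52*(1 + 52)) = sqrt(-720 + 52*53) = sqrt(-720 + 2756) = sqrt(2036) = 2*sqrt(509)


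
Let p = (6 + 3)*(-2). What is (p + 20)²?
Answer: 4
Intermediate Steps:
p = -18 (p = 9*(-2) = -18)
(p + 20)² = (-18 + 20)² = 2² = 4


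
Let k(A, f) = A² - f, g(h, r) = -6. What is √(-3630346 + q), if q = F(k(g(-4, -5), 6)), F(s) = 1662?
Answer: 34*I*√3139 ≈ 1904.9*I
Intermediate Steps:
q = 1662
√(-3630346 + q) = √(-3630346 + 1662) = √(-3628684) = 34*I*√3139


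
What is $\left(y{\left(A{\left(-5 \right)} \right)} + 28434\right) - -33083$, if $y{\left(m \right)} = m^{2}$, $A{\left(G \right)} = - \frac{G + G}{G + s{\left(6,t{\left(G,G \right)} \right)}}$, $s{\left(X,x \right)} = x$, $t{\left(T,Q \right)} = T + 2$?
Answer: $\frac{984297}{16} \approx 61519.0$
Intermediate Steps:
$t{\left(T,Q \right)} = 2 + T$
$A{\left(G \right)} = - \frac{2 G}{2 + 2 G}$ ($A{\left(G \right)} = - \frac{G + G}{G + \left(2 + G\right)} = - \frac{2 G}{2 + 2 G}$)
$\left(y{\left(A{\left(-5 \right)} \right)} + 28434\right) - -33083 = \left(\left(\left(-1\right) \left(-5\right) \frac{1}{1 - 5}\right)^{2} + 28434\right) - -33083 = \left(\left(\left(-1\right) \left(-5\right) \frac{1}{-4}\right)^{2} + 28434\right) + 33083 = \left(\left(\left(-1\right) \left(-5\right) \left(- \frac{1}{4}\right)\right)^{2} + 28434\right) + 33083 = \left(\left(- \frac{5}{4}\right)^{2} + 28434\right) + 33083 = \left(\frac{25}{16} + 28434\right) + 33083 = \frac{454969}{16} + 33083 = \frac{984297}{16}$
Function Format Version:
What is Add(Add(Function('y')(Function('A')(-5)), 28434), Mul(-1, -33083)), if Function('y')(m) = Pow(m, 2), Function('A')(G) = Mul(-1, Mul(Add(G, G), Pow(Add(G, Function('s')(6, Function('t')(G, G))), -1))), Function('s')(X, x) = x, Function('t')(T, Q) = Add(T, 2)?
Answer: Rational(984297, 16) ≈ 61519.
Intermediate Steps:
Function('t')(T, Q) = Add(2, T)
Function('A')(G) = Mul(-2, G, Pow(Add(2, Mul(2, G)), -1)) (Function('A')(G) = Mul(-1, Mul(Add(G, G), Pow(Add(G, Add(2, G)), -1))) = Mul(-1, Mul(Mul(2, G), Pow(Add(2, Mul(2, G)), -1))) = Mul(-1, Mul(2, G, Pow(Add(2, Mul(2, G)), -1))) = Mul(-2, G, Pow(Add(2, Mul(2, G)), -1)))
Add(Add(Function('y')(Function('A')(-5)), 28434), Mul(-1, -33083)) = Add(Add(Pow(Mul(-1, -5, Pow(Add(1, -5), -1)), 2), 28434), Mul(-1, -33083)) = Add(Add(Pow(Mul(-1, -5, Pow(-4, -1)), 2), 28434), 33083) = Add(Add(Pow(Mul(-1, -5, Rational(-1, 4)), 2), 28434), 33083) = Add(Add(Pow(Rational(-5, 4), 2), 28434), 33083) = Add(Add(Rational(25, 16), 28434), 33083) = Add(Rational(454969, 16), 33083) = Rational(984297, 16)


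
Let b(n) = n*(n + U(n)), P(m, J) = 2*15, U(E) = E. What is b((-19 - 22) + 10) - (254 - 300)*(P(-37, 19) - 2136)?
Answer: -94954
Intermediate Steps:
P(m, J) = 30
b(n) = 2*n² (b(n) = n*(n + n) = n*(2*n) = 2*n²)
b((-19 - 22) + 10) - (254 - 300)*(P(-37, 19) - 2136) = 2*((-19 - 22) + 10)² - (254 - 300)*(30 - 2136) = 2*(-41 + 10)² - (-46)*(-2106) = 2*(-31)² - 1*96876 = 2*961 - 96876 = 1922 - 96876 = -94954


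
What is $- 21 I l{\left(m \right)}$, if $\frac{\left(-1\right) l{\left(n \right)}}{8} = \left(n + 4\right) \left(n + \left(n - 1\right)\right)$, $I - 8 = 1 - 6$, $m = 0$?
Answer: $-2016$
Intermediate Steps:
$I = 3$ ($I = 8 + \left(1 - 6\right) = 8 - 5 = 3$)
$l{\left(n \right)} = - 8 \left(-1 + 2 n\right) \left(4 + n\right)$ ($l{\left(n \right)} = - 8 \left(n + 4\right) \left(n + \left(n - 1\right)\right) = - 8 \left(4 + n\right) \left(n + \left(-1 + n\right)\right) = - 8 \left(4 + n\right) \left(-1 + 2 n\right) = - 8 \left(-1 + 2 n\right) \left(4 + n\right)$)
$- 21 I l{\left(m \right)} = \left(-21\right) 3 \left(32 - 0 - 16 \cdot 0^{2}\right) = - 63 \left(32 + 0 - 0\right) = - 63 \left(32 + 0 + 0\right) = \left(-63\right) 32 = -2016$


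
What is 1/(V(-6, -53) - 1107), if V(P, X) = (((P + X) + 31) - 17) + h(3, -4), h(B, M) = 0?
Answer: -1/1152 ≈ -0.00086806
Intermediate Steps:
V(P, X) = 14 + P + X (V(P, X) = (((P + X) + 31) - 17) + 0 = ((31 + P + X) - 17) + 0 = (14 + P + X) + 0 = 14 + P + X)
1/(V(-6, -53) - 1107) = 1/((14 - 6 - 53) - 1107) = 1/(-45 - 1107) = 1/(-1152) = -1/1152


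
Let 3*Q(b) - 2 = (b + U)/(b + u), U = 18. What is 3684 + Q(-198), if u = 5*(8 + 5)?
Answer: 1470362/399 ≈ 3685.1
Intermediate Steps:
u = 65 (u = 5*13 = 65)
Q(b) = ⅔ + (18 + b)/(3*(65 + b)) (Q(b) = ⅔ + ((b + 18)/(b + 65))/3 = ⅔ + ((18 + b)/(65 + b))/3 = ⅔ + (18 + b)/(3*(65 + b)))
3684 + Q(-198) = 3684 + (148/3 - 198)/(65 - 198) = 3684 - 446/3/(-133) = 3684 - 1/133*(-446/3) = 3684 + 446/399 = 1470362/399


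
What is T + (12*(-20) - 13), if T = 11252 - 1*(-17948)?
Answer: 28947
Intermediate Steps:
T = 29200 (T = 11252 + 17948 = 29200)
T + (12*(-20) - 13) = 29200 + (12*(-20) - 13) = 29200 + (-240 - 13) = 29200 - 253 = 28947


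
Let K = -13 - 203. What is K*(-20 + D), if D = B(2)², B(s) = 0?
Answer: 4320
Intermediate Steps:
K = -216
D = 0 (D = 0² = 0)
K*(-20 + D) = -216*(-20 + 0) = -216*(-20) = 4320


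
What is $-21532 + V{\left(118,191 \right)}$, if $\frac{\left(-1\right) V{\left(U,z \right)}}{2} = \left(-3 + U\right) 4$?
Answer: $-22452$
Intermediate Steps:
$V{\left(U,z \right)} = 24 - 8 U$ ($V{\left(U,z \right)} = - 2 \left(-3 + U\right) 4 = - 2 \left(-12 + 4 U\right) = 24 - 8 U$)
$-21532 + V{\left(118,191 \right)} = -21532 + \left(24 - 944\right) = -21532 - 920 = -22452$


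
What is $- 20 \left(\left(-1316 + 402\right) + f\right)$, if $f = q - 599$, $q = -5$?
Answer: $30360$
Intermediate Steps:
$f = -604$ ($f = -5 - 599 = -604$)
$- 20 \left(\left(-1316 + 402\right) + f\right) = - 20 \left(\left(-1316 + 402\right) - 604\right) = - 20 \left(-914 - 604\right) = \left(-20\right) \left(-1518\right) = 30360$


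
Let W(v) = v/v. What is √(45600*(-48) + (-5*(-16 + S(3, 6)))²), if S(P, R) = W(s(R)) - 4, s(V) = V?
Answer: 5*I*√87191 ≈ 1476.4*I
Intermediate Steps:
W(v) = 1
S(P, R) = -3 (S(P, R) = 1 - 4 = -3)
√(45600*(-48) + (-5*(-16 + S(3, 6)))²) = √(45600*(-48) + (-5*(-16 - 3))²) = √(-2188800 + (-5*(-19))²) = √(-2188800 + 95²) = √(-2188800 + 9025) = √(-2179775) = 5*I*√87191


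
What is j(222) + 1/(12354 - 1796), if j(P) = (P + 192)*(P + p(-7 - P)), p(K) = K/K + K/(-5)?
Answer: 5874640133/52790 ≈ 1.1128e+5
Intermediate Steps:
p(K) = 1 - K/5 (p(K) = 1 + K*(-1/5) = 1 - K/5)
j(P) = (192 + P)*(12/5 + 6*P/5) (j(P) = (P + 192)*(P + (1 - (-7 - P)/5)) = (192 + P)*(P + (1 + (7/5 + P/5))) = (192 + P)*(P + (12/5 + P/5)) = (192 + P)*(12/5 + 6*P/5))
j(222) + 1/(12354 - 1796) = (2304/5 + (6/5)*222**2 + (1164/5)*222) + 1/(12354 - 1796) = (2304/5 + (6/5)*49284 + 258408/5) + 1/10558 = (2304/5 + 295704/5 + 258408/5) + 1/10558 = 556416/5 + 1/10558 = 5874640133/52790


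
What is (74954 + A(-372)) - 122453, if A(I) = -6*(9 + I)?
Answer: -45321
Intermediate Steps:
A(I) = -54 - 6*I
(74954 + A(-372)) - 122453 = (74954 + (-54 - 6*(-372))) - 122453 = (74954 + (-54 + 2232)) - 122453 = (74954 + 2178) - 122453 = 77132 - 122453 = -45321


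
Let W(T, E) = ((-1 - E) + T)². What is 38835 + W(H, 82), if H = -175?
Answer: 105399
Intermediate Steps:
W(T, E) = (-1 + T - E)²
38835 + W(H, 82) = 38835 + (1 + 82 - 1*(-175))² = 38835 + (1 + 82 + 175)² = 38835 + 258² = 38835 + 66564 = 105399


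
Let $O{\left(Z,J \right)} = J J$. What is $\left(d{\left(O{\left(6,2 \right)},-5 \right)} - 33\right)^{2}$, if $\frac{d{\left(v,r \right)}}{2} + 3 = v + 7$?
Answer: $289$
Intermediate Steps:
$O{\left(Z,J \right)} = J^{2}$
$d{\left(v,r \right)} = 8 + 2 v$ ($d{\left(v,r \right)} = -6 + 2 \left(v + 7\right) = -6 + 2 \left(7 + v\right) = -6 + \left(14 + 2 v\right) = 8 + 2 v$)
$\left(d{\left(O{\left(6,2 \right)},-5 \right)} - 33\right)^{2} = \left(\left(8 + 2 \cdot 2^{2}\right) - 33\right)^{2} = \left(\left(8 + 2 \cdot 4\right) - 33\right)^{2} = \left(\left(8 + 8\right) - 33\right)^{2} = \left(16 - 33\right)^{2} = \left(-17\right)^{2} = 289$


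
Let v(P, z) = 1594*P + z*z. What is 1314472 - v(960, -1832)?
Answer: -3571992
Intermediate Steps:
v(P, z) = z² + 1594*P (v(P, z) = 1594*P + z² = z² + 1594*P)
1314472 - v(960, -1832) = 1314472 - ((-1832)² + 1594*960) = 1314472 - (3356224 + 1530240) = 1314472 - 1*4886464 = 1314472 - 4886464 = -3571992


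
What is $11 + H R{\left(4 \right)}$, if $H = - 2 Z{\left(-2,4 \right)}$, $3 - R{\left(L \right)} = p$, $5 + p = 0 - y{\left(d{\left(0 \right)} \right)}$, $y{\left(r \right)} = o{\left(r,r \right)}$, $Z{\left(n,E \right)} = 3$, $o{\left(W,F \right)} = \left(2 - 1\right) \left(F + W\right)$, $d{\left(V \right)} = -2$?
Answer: $-13$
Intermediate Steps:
$o{\left(W,F \right)} = F + W$ ($o{\left(W,F \right)} = 1 \left(F + W\right) = F + W$)
$y{\left(r \right)} = 2 r$ ($y{\left(r \right)} = r + r = 2 r$)
$p = -1$ ($p = -5 + \left(0 - 2 \left(-2\right)\right) = -5 + \left(0 - -4\right) = -5 + \left(0 + 4\right) = -5 + 4 = -1$)
$R{\left(L \right)} = 4$ ($R{\left(L \right)} = 3 - -1 = 3 + 1 = 4$)
$H = -6$ ($H = \left(-2\right) 3 = -6$)
$11 + H R{\left(4 \right)} = 11 - 24 = -13$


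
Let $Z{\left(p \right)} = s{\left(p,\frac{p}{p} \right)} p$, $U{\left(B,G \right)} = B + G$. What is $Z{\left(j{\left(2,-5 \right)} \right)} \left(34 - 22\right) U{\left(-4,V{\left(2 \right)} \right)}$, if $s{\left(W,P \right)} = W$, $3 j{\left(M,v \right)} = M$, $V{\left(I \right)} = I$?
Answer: $- \frac{32}{3} \approx -10.667$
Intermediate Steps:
$j{\left(M,v \right)} = \frac{M}{3}$
$Z{\left(p \right)} = p^{2}$ ($Z{\left(p \right)} = p p = p^{2}$)
$Z{\left(j{\left(2,-5 \right)} \right)} \left(34 - 22\right) U{\left(-4,V{\left(2 \right)} \right)} = \left(\frac{1}{3} \cdot 2\right)^{2} \left(34 - 22\right) \left(-4 + 2\right) = \left(\frac{2}{3}\right)^{2} \left(34 - 22\right) \left(-2\right) = \frac{4}{9} \cdot 12 \left(-2\right) = \frac{16}{3} \left(-2\right) = - \frac{32}{3}$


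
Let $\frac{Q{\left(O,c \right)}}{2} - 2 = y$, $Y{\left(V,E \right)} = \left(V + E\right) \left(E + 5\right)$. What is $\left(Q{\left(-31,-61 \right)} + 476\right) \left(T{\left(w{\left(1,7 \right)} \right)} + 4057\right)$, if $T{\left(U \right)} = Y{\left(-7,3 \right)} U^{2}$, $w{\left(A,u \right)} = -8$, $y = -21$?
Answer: $879942$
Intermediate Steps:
$Y{\left(V,E \right)} = \left(5 + E\right) \left(E + V\right)$ ($Y{\left(V,E \right)} = \left(E + V\right) \left(5 + E\right) = \left(5 + E\right) \left(E + V\right)$)
$T{\left(U \right)} = - 32 U^{2}$ ($T{\left(U \right)} = \left(3^{2} + 5 \cdot 3 + 5 \left(-7\right) + 3 \left(-7\right)\right) U^{2} = \left(9 + 15 - 35 - 21\right) U^{2} = - 32 U^{2}$)
$Q{\left(O,c \right)} = -38$ ($Q{\left(O,c \right)} = 4 + 2 \left(-21\right) = 4 - 42 = -38$)
$\left(Q{\left(-31,-61 \right)} + 476\right) \left(T{\left(w{\left(1,7 \right)} \right)} + 4057\right) = \left(-38 + 476\right) \left(- 32 \left(-8\right)^{2} + 4057\right) = 438 \left(\left(-32\right) 64 + 4057\right) = 438 \left(-2048 + 4057\right) = 438 \cdot 2009 = 879942$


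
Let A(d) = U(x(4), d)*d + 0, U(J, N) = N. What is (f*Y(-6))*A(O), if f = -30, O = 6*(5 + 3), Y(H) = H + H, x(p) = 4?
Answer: 829440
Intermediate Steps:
Y(H) = 2*H
O = 48 (O = 6*8 = 48)
A(d) = d² (A(d) = d*d + 0 = d² + 0 = d²)
(f*Y(-6))*A(O) = -60*(-6)*48² = -30*(-12)*2304 = 360*2304 = 829440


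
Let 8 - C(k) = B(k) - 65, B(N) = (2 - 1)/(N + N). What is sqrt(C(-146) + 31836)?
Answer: sqrt(680172317)/146 ≈ 178.63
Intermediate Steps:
B(N) = 1/(2*N)
C(k) = 73 - 1/(2*k) (C(k) = 8 - (1/(2*k) - 65) = 8 - (-65 + 1/(2*k)) = 8 + (65 - 1/(2*k)) = 73 - 1/(2*k))
sqrt(C(-146) + 31836) = sqrt((73 - 1/2/(-146)) + 31836) = sqrt((73 - 1/2*(-1/146)) + 31836) = sqrt((73 + 1/292) + 31836) = sqrt(21317/292 + 31836) = sqrt(9317429/292) = sqrt(680172317)/146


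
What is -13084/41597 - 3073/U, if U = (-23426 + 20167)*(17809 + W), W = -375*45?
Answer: -39698638523/126617357882 ≈ -0.31353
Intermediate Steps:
W = -16875 (W = -125*135 = -16875)
U = -3043906 (U = (-23426 + 20167)*(17809 - 16875) = -3259*934 = -3043906)
-13084/41597 - 3073/U = -13084/41597 - 3073/(-3043906) = -13084*1/41597 - 3073*(-1/3043906) = -13084/41597 + 3073/3043906 = -39698638523/126617357882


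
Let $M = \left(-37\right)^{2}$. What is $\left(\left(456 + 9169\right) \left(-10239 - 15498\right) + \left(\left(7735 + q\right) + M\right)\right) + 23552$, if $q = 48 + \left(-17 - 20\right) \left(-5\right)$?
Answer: $-247685736$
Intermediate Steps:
$q = 233$ ($q = 48 - -185 = 48 + 185 = 233$)
$M = 1369$
$\left(\left(456 + 9169\right) \left(-10239 - 15498\right) + \left(\left(7735 + q\right) + M\right)\right) + 23552 = \left(\left(456 + 9169\right) \left(-10239 - 15498\right) + \left(\left(7735 + 233\right) + 1369\right)\right) + 23552 = \left(9625 \left(-25737\right) + \left(7968 + 1369\right)\right) + 23552 = \left(-247718625 + 9337\right) + 23552 = -247709288 + 23552 = -247685736$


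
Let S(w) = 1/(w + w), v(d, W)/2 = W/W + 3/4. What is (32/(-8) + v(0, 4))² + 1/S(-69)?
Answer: -551/4 ≈ -137.75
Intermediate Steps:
v(d, W) = 7/2 (v(d, W) = 2*(W/W + 3/4) = 2*(1 + 3*(¼)) = 2*(1 + ¾) = 2*(7/4) = 7/2)
S(w) = 1/(2*w)
(32/(-8) + v(0, 4))² + 1/S(-69) = (32/(-8) + 7/2)² + 1/((½)/(-69)) = (32*(-⅛) + 7/2)² + 1/((½)*(-1/69)) = (-4 + 7/2)² + 1/(-1/138) = (-½)² - 138 = ¼ - 138 = -551/4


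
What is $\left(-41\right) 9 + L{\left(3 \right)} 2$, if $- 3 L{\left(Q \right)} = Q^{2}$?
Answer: $-375$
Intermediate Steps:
$L{\left(Q \right)} = - \frac{Q^{2}}{3}$
$\left(-41\right) 9 + L{\left(3 \right)} 2 = \left(-41\right) 9 + - \frac{3^{2}}{3} \cdot 2 = -369 + \left(- \frac{1}{3}\right) 9 \cdot 2 = -369 - 6 = -375$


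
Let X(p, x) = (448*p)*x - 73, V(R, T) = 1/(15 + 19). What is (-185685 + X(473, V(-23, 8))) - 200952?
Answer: -6468118/17 ≈ -3.8048e+5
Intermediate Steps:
V(R, T) = 1/34
X(p, x) = -73 + 448*p*x (X(p, x) = 448*p*x - 73 = -73 + 448*p*x)
(-185685 + X(473, V(-23, 8))) - 200952 = (-185685 + (-73 + 448*473*(1/34))) - 200952 = (-185685 + (-73 + 105952/17)) - 200952 = (-185685 + 104711/17) - 200952 = -3051934/17 - 200952 = -6468118/17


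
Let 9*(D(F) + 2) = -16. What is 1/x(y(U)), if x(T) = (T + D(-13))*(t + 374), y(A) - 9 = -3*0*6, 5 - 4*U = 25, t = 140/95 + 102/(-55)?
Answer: 3135/6116768 ≈ 0.00051253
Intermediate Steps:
t = -398/1045 (t = 140*(1/95) + 102*(-1/55) = 28/19 - 102/55 = -398/1045 ≈ -0.38086)
D(F) = -34/9 (D(F) = -2 + (⅑)*(-16) = -2 - 16/9 = -34/9)
U = -5 (U = 5/4 - ¼*25 = 5/4 - 25/4 = -5)
y(A) = 9 (y(A) = 9 - 3*0*6 = 9 + 0*6 = 9 + 0 = 9)
x(T) = -4424896/3135 + 390432*T/1045 (x(T) = (T - 34/9)*(-398/1045 + 374) = (-34/9 + T)*(390432/1045) = -4424896/3135 + 390432*T/1045)
1/x(y(U)) = 1/(-4424896/3135 + (390432/1045)*9) = 1/(-4424896/3135 + 3513888/1045) = 1/(6116768/3135) = 3135/6116768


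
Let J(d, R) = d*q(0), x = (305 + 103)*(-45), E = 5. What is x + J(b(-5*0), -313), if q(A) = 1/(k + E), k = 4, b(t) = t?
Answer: -18360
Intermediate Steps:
q(A) = ⅑ (q(A) = 1/(4 + 5) = 1/9 = ⅑)
x = -18360 (x = 408*(-45) = -18360)
J(d, R) = d/9 (J(d, R) = d*(⅑) = d/9)
x + J(b(-5*0), -313) = -18360 + (-5*0)/9 = -18360 + (⅑)*0 = -18360 + 0 = -18360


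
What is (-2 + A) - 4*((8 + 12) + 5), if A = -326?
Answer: -428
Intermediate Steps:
(-2 + A) - 4*((8 + 12) + 5) = (-2 - 326) - 4*((8 + 12) + 5) = -328 - 4*(20 + 5) = -328 - 4*25 = -328 - 100 = -428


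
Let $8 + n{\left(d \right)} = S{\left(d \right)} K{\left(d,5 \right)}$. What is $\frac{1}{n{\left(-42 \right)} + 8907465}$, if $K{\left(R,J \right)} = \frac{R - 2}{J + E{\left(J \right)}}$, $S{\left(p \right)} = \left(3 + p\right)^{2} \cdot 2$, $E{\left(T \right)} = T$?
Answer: $\frac{5}{44470361} \approx 1.1243 \cdot 10^{-7}$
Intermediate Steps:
$S{\left(p \right)} = 2 \left(3 + p\right)^{2}$
$K{\left(R,J \right)} = \frac{-2 + R}{2 J}$ ($K{\left(R,J \right)} = \frac{R - 2}{J + J} = \frac{-2 + R}{2 J}$)
$n{\left(d \right)} = -8 + 2 \left(3 + d\right)^{2} \left(- \frac{1}{5} + \frac{d}{10}\right)$ ($n{\left(d \right)} = -8 + 2 \left(3 + d\right)^{2} \frac{-2 + d}{2 \cdot 5} = -8 + 2 \left(3 + d\right)^{2} \cdot \frac{1}{2} \cdot \frac{1}{5} \left(-2 + d\right) = -8 + 2 \left(3 + d\right)^{2} \left(- \frac{1}{5} + \frac{d}{10}\right)$)
$\frac{1}{n{\left(-42 \right)} + 8907465} = \frac{1}{\left(-8 + \frac{\left(3 - 42\right)^{2} \left(-2 - 42\right)}{5}\right) + 8907465} = \frac{1}{\left(-8 + \frac{1}{5} \left(-39\right)^{2} \left(-44\right)\right) + 8907465} = \frac{1}{\left(-8 + \frac{1}{5} \cdot 1521 \left(-44\right)\right) + 8907465} = \frac{1}{\left(-8 - \frac{66924}{5}\right) + 8907465} = \frac{1}{- \frac{66964}{5} + 8907465} = \frac{1}{\frac{44470361}{5}} = \frac{5}{44470361}$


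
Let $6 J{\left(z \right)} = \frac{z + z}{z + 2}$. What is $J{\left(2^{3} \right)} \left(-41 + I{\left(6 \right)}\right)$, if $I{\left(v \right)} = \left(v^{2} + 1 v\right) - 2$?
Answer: $- \frac{4}{15} \approx -0.26667$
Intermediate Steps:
$I{\left(v \right)} = -2 + v + v^{2}$ ($I{\left(v \right)} = \left(v^{2} + v\right) - 2 = \left(v + v^{2}\right) - 2 = -2 + v + v^{2}$)
$J{\left(z \right)} = \frac{z}{3 \left(2 + z\right)}$ ($J{\left(z \right)} = \frac{\left(z + z\right) \frac{1}{z + 2}}{6} = \frac{2 z \frac{1}{2 + z}}{6} = \frac{z}{3 \left(2 + z\right)}$)
$J{\left(2^{3} \right)} \left(-41 + I{\left(6 \right)}\right) = \frac{2^{3}}{3 \left(2 + 2^{3}\right)} \left(-41 + \left(-2 + 6 + 6^{2}\right)\right) = \frac{1}{3} \cdot 8 \frac{1}{2 + 8} \left(-41 + \left(-2 + 6 + 36\right)\right) = \frac{1}{3} \cdot 8 \cdot \frac{1}{10} \left(-41 + 40\right) = \frac{1}{3} \cdot 8 \cdot \frac{1}{10} \left(-1\right) = \frac{4}{15} \left(-1\right) = - \frac{4}{15}$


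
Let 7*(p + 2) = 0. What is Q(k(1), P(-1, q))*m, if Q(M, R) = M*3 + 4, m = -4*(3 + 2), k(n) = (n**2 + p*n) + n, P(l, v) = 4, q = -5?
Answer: -80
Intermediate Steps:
p = -2 (p = -2 + (1/7)*0 = -2 + 0 = -2)
k(n) = n**2 - n (k(n) = (n**2 - 2*n) + n = n**2 - n)
m = -20 (m = -4*5 = -20)
Q(M, R) = 4 + 3*M (Q(M, R) = 3*M + 4 = 4 + 3*M)
Q(k(1), P(-1, q))*m = (4 + 3*(1*(-1 + 1)))*(-20) = (4 + 3*(1*0))*(-20) = (4 + 3*0)*(-20) = (4 + 0)*(-20) = 4*(-20) = -80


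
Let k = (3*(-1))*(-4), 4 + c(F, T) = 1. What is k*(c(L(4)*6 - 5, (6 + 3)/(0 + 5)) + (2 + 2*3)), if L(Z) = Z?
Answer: 60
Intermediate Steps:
c(F, T) = -3 (c(F, T) = -4 + 1 = -3)
k = 12 (k = -3*(-4) = 12)
k*(c(L(4)*6 - 5, (6 + 3)/(0 + 5)) + (2 + 2*3)) = 12*(-3 + (2 + 2*3)) = 12*(-3 + (2 + 6)) = 12*(-3 + 8) = 12*5 = 60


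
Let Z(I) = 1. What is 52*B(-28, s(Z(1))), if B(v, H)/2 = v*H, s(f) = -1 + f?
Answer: 0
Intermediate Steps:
B(v, H) = 2*H*v (B(v, H) = 2*(v*H) = 2*(H*v) = 2*H*v)
52*B(-28, s(Z(1))) = 52*(2*(-1 + 1)*(-28)) = 52*(2*0*(-28)) = 52*0 = 0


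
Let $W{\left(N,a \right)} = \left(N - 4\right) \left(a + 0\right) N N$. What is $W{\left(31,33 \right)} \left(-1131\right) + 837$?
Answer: $-968419044$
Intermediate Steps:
$W{\left(N,a \right)} = a N^{2} \left(-4 + N\right)$ ($W{\left(N,a \right)} = \left(-4 + N\right) a N N = a \left(-4 + N\right) N N = N a \left(-4 + N\right) N = a N^{2} \left(-4 + N\right)$)
$W{\left(31,33 \right)} \left(-1131\right) + 837 = 33 \cdot 31^{2} \left(-4 + 31\right) \left(-1131\right) + 837 = 33 \cdot 961 \cdot 27 \left(-1131\right) + 837 = 856251 \left(-1131\right) + 837 = -968419881 + 837 = -968419044$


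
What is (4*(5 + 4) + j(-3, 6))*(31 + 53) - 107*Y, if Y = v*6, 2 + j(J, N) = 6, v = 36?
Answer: -19752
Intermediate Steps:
j(J, N) = 4 (j(J, N) = -2 + 6 = 4)
Y = 216 (Y = 36*6 = 216)
(4*(5 + 4) + j(-3, 6))*(31 + 53) - 107*Y = (4*(5 + 4) + 4)*(31 + 53) - 107*216 = (4*9 + 4)*84 - 23112 = (36 + 4)*84 - 23112 = 40*84 - 23112 = 3360 - 23112 = -19752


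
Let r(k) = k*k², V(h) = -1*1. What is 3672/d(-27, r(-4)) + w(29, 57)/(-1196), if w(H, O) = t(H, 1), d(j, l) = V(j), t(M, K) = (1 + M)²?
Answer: -1098153/299 ≈ -3672.8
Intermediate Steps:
V(h) = -1
r(k) = k³
d(j, l) = -1
w(H, O) = (1 + H)²
3672/d(-27, r(-4)) + w(29, 57)/(-1196) = 3672/(-1) + (1 + 29)²/(-1196) = 3672*(-1) + 30²*(-1/1196) = -3672 + 900*(-1/1196) = -3672 - 225/299 = -1098153/299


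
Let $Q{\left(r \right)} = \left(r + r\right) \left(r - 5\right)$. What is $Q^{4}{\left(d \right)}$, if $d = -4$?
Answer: $26873856$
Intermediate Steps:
$Q{\left(r \right)} = 2 r \left(-5 + r\right)$
$Q^{4}{\left(d \right)} = \left(2 \left(-4\right) \left(-5 - 4\right)\right)^{4} = \left(2 \left(-4\right) \left(-9\right)\right)^{4} = 72^{4} = 26873856$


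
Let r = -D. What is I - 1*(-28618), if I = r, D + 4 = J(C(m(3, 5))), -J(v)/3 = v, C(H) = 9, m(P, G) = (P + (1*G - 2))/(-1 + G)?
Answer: 28649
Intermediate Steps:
m(P, G) = (-2 + G + P)/(-1 + G) (m(P, G) = (P + (G - 2))/(-1 + G) = (P + (-2 + G))/(-1 + G) = (-2 + G + P)/(-1 + G))
J(v) = -3*v
D = -31 (D = -4 - 3*9 = -4 - 27 = -31)
r = 31 (r = -1*(-31) = 31)
I = 31
I - 1*(-28618) = 31 - 1*(-28618) = 31 + 28618 = 28649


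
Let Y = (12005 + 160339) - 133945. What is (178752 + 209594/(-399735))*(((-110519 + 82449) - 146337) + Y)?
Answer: -154257296808016/6345 ≈ -2.4312e+10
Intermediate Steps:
Y = 38399 (Y = 172344 - 133945 = 38399)
(178752 + 209594/(-399735))*(((-110519 + 82449) - 146337) + Y) = (178752 + 209594/(-399735))*(((-110519 + 82449) - 146337) + 38399) = (178752 + 209594*(-1/399735))*((-28070 - 146337) + 38399) = (178752 - 29942/57105)*(-174407 + 38399) = (10207603018/57105)*(-136008) = -154257296808016/6345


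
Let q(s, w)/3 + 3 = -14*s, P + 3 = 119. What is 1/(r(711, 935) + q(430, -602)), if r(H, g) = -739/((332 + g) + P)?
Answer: -1383/24990166 ≈ -5.5342e-5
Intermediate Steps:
P = 116 (P = -3 + 119 = 116)
r(H, g) = -739/(448 + g) (r(H, g) = -739/((332 + g) + 116) = -739/(448 + g))
q(s, w) = -9 - 42*s (q(s, w) = -9 + 3*(-14*s) = -9 - 42*s)
1/(r(711, 935) + q(430, -602)) = 1/(-739/(448 + 935) + (-9 - 42*430)) = 1/(-739/1383 + (-9 - 18060)) = 1/(-739*1/1383 - 18069) = 1/(-739/1383 - 18069) = 1/(-24990166/1383) = -1383/24990166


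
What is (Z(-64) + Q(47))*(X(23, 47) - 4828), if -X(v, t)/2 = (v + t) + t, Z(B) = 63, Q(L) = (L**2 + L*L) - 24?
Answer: -22561334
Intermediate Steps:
Q(L) = -24 + 2*L**2 (Q(L) = (L**2 + L**2) - 24 = 2*L**2 - 24 = -24 + 2*L**2)
X(v, t) = -4*t - 2*v (X(v, t) = -2*((v + t) + t) = -2*((t + v) + t) = -2*(v + 2*t) = -4*t - 2*v)
(Z(-64) + Q(47))*(X(23, 47) - 4828) = (63 + (-24 + 2*47**2))*((-4*47 - 2*23) - 4828) = (63 + (-24 + 2*2209))*((-188 - 46) - 4828) = (63 + (-24 + 4418))*(-234 - 4828) = (63 + 4394)*(-5062) = 4457*(-5062) = -22561334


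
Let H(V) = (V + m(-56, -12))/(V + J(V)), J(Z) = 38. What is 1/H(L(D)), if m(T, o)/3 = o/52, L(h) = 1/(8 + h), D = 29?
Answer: -18291/320 ≈ -57.159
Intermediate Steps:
m(T, o) = 3*o/52 (m(T, o) = 3*(o/52) = 3*o/52)
H(V) = (-9/13 + V)/(38 + V) (H(V) = (V + (3/52)*(-12))/(V + 38) = (V - 9/13)/(38 + V) = (-9/13 + V)/(38 + V))
1/H(L(D)) = 1/((-9/13 + 1/(8 + 29))/(38 + 1/(8 + 29))) = 1/((-9/13 + 1/37)/(38 + 1/37)) = 1/(-320/481/(1407/37)) = 1/((37/1407)*(-320/481)) = 1/(-320/18291) = -18291/320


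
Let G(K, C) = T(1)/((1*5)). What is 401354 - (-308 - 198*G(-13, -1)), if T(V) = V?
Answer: 2008508/5 ≈ 4.0170e+5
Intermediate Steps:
G(K, C) = 1/5 (G(K, C) = 1/(1*5) = 1/5)
401354 - (-308 - 198*G(-13, -1)) = 401354 - (-308 - 198*1/5) = 401354 - (-308 - 198/5) = 401354 - 1*(-1738/5) = 401354 + 1738/5 = 2008508/5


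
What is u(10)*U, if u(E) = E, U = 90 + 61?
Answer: 1510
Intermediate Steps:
U = 151
u(10)*U = 10*151 = 1510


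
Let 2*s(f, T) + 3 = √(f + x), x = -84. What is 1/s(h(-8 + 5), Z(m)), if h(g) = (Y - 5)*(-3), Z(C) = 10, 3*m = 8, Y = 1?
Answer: -2/27 - 4*I*√2/27 ≈ -0.074074 - 0.20951*I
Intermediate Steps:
m = 8/3 (m = (⅓)*8 = 8/3 ≈ 2.6667)
h(g) = 12 (h(g) = (1 - 5)*(-3) = -4*(-3) = 12)
s(f, T) = -3/2 + √(-84 + f)/2 (s(f, T) = -3/2 + √(f - 84)/2 = -3/2 + √(-84 + f)/2)
1/s(h(-8 + 5), Z(m)) = 1/(-3/2 + √(-84 + 12)/2) = 1/(-3/2 + √(-72)/2) = 1/(-3/2 + (6*I*√2)/2) = 1/(-3/2 + 3*I*√2)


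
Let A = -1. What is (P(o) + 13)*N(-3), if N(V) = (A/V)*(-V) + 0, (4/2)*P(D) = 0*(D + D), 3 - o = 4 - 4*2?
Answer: 13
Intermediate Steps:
o = 7 (o = 3 - (4 - 4*2) = 3 - (4 - 8) = 3 - 1*(-4) = 3 + 4 = 7)
P(D) = 0 (P(D) = (0*(D + D))/2 = (0*(2*D))/2 = (½)*0 = 0)
N(V) = 1 (N(V) = (-1/V)*(-V) + 0 = 1 + 0 = 1)
(P(o) + 13)*N(-3) = (0 + 13)*1 = 13*1 = 13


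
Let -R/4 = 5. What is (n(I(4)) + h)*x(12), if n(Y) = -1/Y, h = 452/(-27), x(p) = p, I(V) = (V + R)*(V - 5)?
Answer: -7259/36 ≈ -201.64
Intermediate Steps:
R = -20 (R = -4*5 = -20)
I(V) = (-20 + V)*(-5 + V) (I(V) = (V - 20)*(V - 5) = (-20 + V)*(-5 + V))
h = -452/27 (h = 452*(-1/27) = -452/27 ≈ -16.741)
(n(I(4)) + h)*x(12) = (-1/(100 + 4² - 25*4) - 452/27)*12 = (-1/(100 + 16 - 100) - 452/27)*12 = (-1/16 - 452/27)*12 = -7259/432*12 = -7259/36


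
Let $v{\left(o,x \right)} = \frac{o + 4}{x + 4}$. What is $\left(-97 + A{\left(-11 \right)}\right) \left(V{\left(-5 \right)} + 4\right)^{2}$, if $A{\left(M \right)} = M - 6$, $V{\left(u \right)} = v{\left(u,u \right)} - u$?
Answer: $-11400$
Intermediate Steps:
$v{\left(o,x \right)} = \frac{4 + o}{4 + x}$
$V{\left(u \right)} = 1 - u$ ($V{\left(u \right)} = \frac{4 + u}{4 + u} - u = 1 - u$)
$A{\left(M \right)} = -6 + M$ ($A{\left(M \right)} = M - 6 = -6 + M$)
$\left(-97 + A{\left(-11 \right)}\right) \left(V{\left(-5 \right)} + 4\right)^{2} = \left(-97 - 17\right) \left(\left(1 - -5\right) + 4\right)^{2} = \left(-97 - 17\right) \left(\left(1 + 5\right) + 4\right)^{2} = - 114 \left(6 + 4\right)^{2} = - 114 \cdot 10^{2} = \left(-114\right) 100 = -11400$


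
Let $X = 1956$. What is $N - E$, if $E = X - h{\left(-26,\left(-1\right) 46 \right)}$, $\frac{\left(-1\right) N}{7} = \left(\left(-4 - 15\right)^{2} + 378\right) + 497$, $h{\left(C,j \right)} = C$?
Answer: $-10634$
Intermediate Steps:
$N = -8652$ ($N = - 7 \left(\left(\left(-4 - 15\right)^{2} + 378\right) + 497\right) = - 7 \left(\left(\left(-19\right)^{2} + 378\right) + 497\right) = - 7 \left(\left(361 + 378\right) + 497\right) = - 7 \left(739 + 497\right) = \left(-7\right) 1236 = -8652$)
$E = 1982$ ($E = 1956 - -26 = 1956 + 26 = 1982$)
$N - E = -8652 - 1982 = -10634$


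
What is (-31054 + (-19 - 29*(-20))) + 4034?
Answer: -26459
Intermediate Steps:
(-31054 + (-19 - 29*(-20))) + 4034 = (-31054 + (-19 + 580)) + 4034 = (-31054 + 561) + 4034 = -30493 + 4034 = -26459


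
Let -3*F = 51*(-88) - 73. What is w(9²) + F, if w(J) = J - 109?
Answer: 4477/3 ≈ 1492.3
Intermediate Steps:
F = 4561/3 (F = -(51*(-88) - 73)/3 = -(-4488 - 73)/3 = -⅓*(-4561) = 4561/3 ≈ 1520.3)
w(J) = -109 + J
w(9²) + F = (-109 + 9²) + 4561/3 = (-109 + 81) + 4561/3 = -28 + 4561/3 = 4477/3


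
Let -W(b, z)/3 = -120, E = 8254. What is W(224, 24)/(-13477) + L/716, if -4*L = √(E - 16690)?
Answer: -360/13477 - I*√2109/1432 ≈ -0.026712 - 0.03207*I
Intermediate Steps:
L = -I*√2109/2 (L = -√(8254 - 16690)/4 = -I*√2109/2 ≈ -22.962*I)
W(b, z) = 360 (W(b, z) = -3*(-120) = 360)
W(224, 24)/(-13477) + L/716 = 360/(-13477) - I*√2109/2/716 = 360*(-1/13477) - I*√2109/2*(1/716) = -360/13477 - I*√2109/1432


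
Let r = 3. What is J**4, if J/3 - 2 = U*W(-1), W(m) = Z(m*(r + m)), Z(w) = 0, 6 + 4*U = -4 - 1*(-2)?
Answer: 1296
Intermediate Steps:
U = -2 (U = -3/2 + (-4 - 1*(-2))/4 = -3/2 + (-4 + 2)/4 = -3/2 + (1/4)*(-2) = -3/2 - 1/2 = -2)
W(m) = 0
J = 6 (J = 6 + 3*(-2*0) = 6 + 3*0 = 6 + 0 = 6)
J**4 = 6**4 = 1296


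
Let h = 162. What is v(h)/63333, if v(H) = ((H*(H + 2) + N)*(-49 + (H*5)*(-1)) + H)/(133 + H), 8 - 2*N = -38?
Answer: -22841507/18683235 ≈ -1.2226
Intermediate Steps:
N = 23 (N = 4 - ½*(-38) = 4 + 19 = 23)
v(H) = (H + (-49 - 5*H)*(23 + H*(2 + H)))/(133 + H) (v(H) = ((H*(H + 2) + 23)*(-49 + (H*5)*(-1)) + H)/(133 + H) = ((H*(2 + H) + 23)*(-49 + (5*H)*(-1)) + H)/(133 + H) = ((23 + H*(2 + H))*(-49 - 5*H) + H)/(133 + H) = ((-49 - 5*H)*(23 + H*(2 + H)) + H)/(133 + H) = (H + (-49 - 5*H)*(23 + H*(2 + H)))/(133 + H))
v(h)/63333 = ((-1127 - 212*162 - 59*162² - 5*162³)/(133 + 162))/63333 = ((-1127 - 34344 - 59*26244 - 5*4251528)/295)*(1/63333) = ((-1127 - 34344 - 1548396 - 21257640)/295)*(1/63333) = ((1/295)*(-22841507))*(1/63333) = -22841507/295*1/63333 = -22841507/18683235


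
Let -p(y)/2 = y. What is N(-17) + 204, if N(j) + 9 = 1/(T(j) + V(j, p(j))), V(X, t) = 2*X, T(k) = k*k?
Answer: 49726/255 ≈ 195.00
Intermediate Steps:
T(k) = k**2
p(y) = -2*y
N(j) = -9 + 1/(j**2 + 2*j)
N(-17) + 204 = (1 - 18*(-17) - 9*(-17)**2)/((-17)*(2 - 17)) + 204 = -1/17*(1 + 306 - 9*289)/(-15) + 204 = -1/17*(-1/15)*(1 + 306 - 2601) + 204 = -1/17*(-1/15)*(-2294) + 204 = -2294/255 + 204 = 49726/255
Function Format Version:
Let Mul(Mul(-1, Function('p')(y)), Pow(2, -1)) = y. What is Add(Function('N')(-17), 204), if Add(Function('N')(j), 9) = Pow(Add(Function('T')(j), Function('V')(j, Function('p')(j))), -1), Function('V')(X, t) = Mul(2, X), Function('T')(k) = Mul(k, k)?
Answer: Rational(49726, 255) ≈ 195.00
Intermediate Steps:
Function('T')(k) = Pow(k, 2)
Function('p')(y) = Mul(-2, y)
Function('N')(j) = Add(-9, Pow(Add(Pow(j, 2), Mul(2, j)), -1))
Add(Function('N')(-17), 204) = Add(Mul(Pow(-17, -1), Pow(Add(2, -17), -1), Add(1, Mul(-18, -17), Mul(-9, Pow(-17, 2)))), 204) = Add(Mul(Rational(-1, 17), Pow(-15, -1), Add(1, 306, Mul(-9, 289))), 204) = Add(Mul(Rational(-1, 17), Rational(-1, 15), Add(1, 306, -2601)), 204) = Add(Mul(Rational(-1, 17), Rational(-1, 15), -2294), 204) = Add(Rational(-2294, 255), 204) = Rational(49726, 255)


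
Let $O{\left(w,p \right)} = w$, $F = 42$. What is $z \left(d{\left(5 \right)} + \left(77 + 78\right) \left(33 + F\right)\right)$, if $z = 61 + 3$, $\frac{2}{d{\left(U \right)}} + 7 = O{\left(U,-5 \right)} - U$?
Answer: $\frac{5207872}{7} \approx 7.4398 \cdot 10^{5}$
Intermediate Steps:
$d{\left(U \right)} = - \frac{2}{7}$ ($d{\left(U \right)} = \frac{2}{-7 + \left(U - U\right)} = \frac{2}{-7 + 0} = \frac{2}{-7} = 2 \left(- \frac{1}{7}\right) = - \frac{2}{7}$)
$z = 64$
$z \left(d{\left(5 \right)} + \left(77 + 78\right) \left(33 + F\right)\right) = 64 \left(- \frac{2}{7} + \left(77 + 78\right) \left(33 + 42\right)\right) = 64 \left(- \frac{2}{7} + 155 \cdot 75\right) = 64 \left(- \frac{2}{7} + 11625\right) = 64 \cdot \frac{81373}{7} = \frac{5207872}{7}$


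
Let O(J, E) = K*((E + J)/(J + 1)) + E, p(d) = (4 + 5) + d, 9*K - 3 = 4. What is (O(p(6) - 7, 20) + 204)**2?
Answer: 336355600/6561 ≈ 51266.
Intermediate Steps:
K = 7/9 (K = 1/3 + (1/9)*4 = 1/3 + 4/9 = 7/9 ≈ 0.77778)
p(d) = 9 + d
O(J, E) = E + 7*(E + J)/(9*(1 + J)) (O(J, E) = 7*((E + J)/(J + 1))/9 + E = 7*((E + J)/(1 + J))/9 + E = 7*(E + J)/(9*(1 + J)) + E = E + 7*(E + J)/(9*(1 + J)))
(O(p(6) - 7, 20) + 204)**2 = ((7*((9 + 6) - 7) + 16*20 + 9*20*((9 + 6) - 7))/(9*(1 + ((9 + 6) - 7))) + 204)**2 = ((7*(15 - 7) + 320 + 9*20*(15 - 7))/(9*(1 + (15 - 7))) + 204)**2 = ((7*8 + 320 + 9*20*8)/(9*(1 + 8)) + 204)**2 = ((1/9)*(56 + 320 + 1440)/9 + 204)**2 = ((1/9)*(1/9)*1816 + 204)**2 = (1816/81 + 204)**2 = (18340/81)**2 = 336355600/6561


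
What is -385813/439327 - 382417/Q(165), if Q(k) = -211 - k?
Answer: 167861047671/165186952 ≈ 1016.2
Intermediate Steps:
-385813/439327 - 382417/Q(165) = -385813/439327 - 382417/(-211 - 1*165) = -385813*1/439327 - 382417/(-211 - 165) = -385813/439327 - 382417/(-376) = -385813/439327 - 382417*(-1/376) = -385813/439327 + 382417/376 = 167861047671/165186952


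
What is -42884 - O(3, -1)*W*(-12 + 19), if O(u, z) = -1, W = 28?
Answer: -42688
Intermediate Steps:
-42884 - O(3, -1)*W*(-12 + 19) = -42884 - (-1*28)*(-12 + 19) = -42884 - (-28)*7 = -42884 - 1*(-196) = -42884 + 196 = -42688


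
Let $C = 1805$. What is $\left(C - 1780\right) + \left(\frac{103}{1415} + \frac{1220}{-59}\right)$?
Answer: $\frac{366902}{83485} \approx 4.3948$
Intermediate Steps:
$\left(C - 1780\right) + \left(\frac{103}{1415} + \frac{1220}{-59}\right) = \left(1805 - 1780\right) + \left(\frac{103}{1415} + \frac{1220}{-59}\right) = 25 + \left(103 \cdot \frac{1}{1415} + 1220 \left(- \frac{1}{59}\right)\right) = 25 + \left(\frac{103}{1415} - \frac{1220}{59}\right) = 25 - \frac{1720223}{83485} = \frac{366902}{83485}$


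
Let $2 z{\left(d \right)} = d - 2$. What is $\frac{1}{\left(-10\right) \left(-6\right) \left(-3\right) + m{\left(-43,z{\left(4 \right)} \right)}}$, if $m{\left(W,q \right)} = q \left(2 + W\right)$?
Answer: $- \frac{1}{221} \approx -0.0045249$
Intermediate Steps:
$z{\left(d \right)} = -1 + \frac{d}{2}$ ($z{\left(d \right)} = \frac{d - 2}{2} = \frac{-2 + d}{2} = -1 + \frac{d}{2}$)
$\frac{1}{\left(-10\right) \left(-6\right) \left(-3\right) + m{\left(-43,z{\left(4 \right)} \right)}} = \frac{1}{\left(-10\right) \left(-6\right) \left(-3\right) + \left(-1 + \frac{1}{2} \cdot 4\right) \left(2 - 43\right)} = \frac{1}{60 \left(-3\right) + \left(-1 + 2\right) \left(-41\right)} = \frac{1}{-180 + 1 \left(-41\right)} = \frac{1}{-180 - 41} = \frac{1}{-221} = - \frac{1}{221}$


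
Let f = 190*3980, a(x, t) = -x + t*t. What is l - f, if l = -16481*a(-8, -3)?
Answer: -1036377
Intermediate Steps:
a(x, t) = t**2 - x (a(x, t) = -x + t**2 = t**2 - x)
l = -280177 (l = -16481*((-3)**2 - 1*(-8)) = -16481*(9 + 8) = -16481*17 = -280177)
f = 756200
l - f = -280177 - 1*756200 = -280177 - 756200 = -1036377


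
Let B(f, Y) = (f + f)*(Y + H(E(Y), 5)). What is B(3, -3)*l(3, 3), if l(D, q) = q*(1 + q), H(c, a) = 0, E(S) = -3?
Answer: -216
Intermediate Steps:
B(f, Y) = 2*Y*f (B(f, Y) = (f + f)*(Y + 0) = (2*f)*Y = 2*Y*f)
B(3, -3)*l(3, 3) = (2*(-3)*3)*(3*(1 + 3)) = -54*4 = -18*12 = -216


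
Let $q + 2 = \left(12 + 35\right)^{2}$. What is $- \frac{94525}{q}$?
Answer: $- \frac{94525}{2207} \approx -42.83$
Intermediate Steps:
$q = 2207$ ($q = -2 + \left(12 + 35\right)^{2} = -2 + 47^{2} = -2 + 2209 = 2207$)
$- \frac{94525}{q} = - \frac{94525}{2207}$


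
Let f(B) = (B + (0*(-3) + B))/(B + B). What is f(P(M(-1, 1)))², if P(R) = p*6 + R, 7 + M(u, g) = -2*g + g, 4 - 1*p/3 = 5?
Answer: 1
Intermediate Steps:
p = -3 (p = 12 - 3*5 = 12 - 15 = -3)
M(u, g) = -7 - g (M(u, g) = -7 + (-2*g + g) = -7 - g)
P(R) = -18 + R (P(R) = -3*6 + R = -18 + R)
f(B) = 1 (f(B) = (B + (0 + B))/((2*B)) = (B + B)*(1/(2*B)) = (2*B)*(1/(2*B)) = 1)
f(P(M(-1, 1)))² = 1² = 1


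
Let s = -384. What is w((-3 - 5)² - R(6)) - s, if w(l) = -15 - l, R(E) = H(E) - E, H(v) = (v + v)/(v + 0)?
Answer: 301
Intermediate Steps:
H(v) = 2 (H(v) = (2*v)/v = 2)
R(E) = 2 - E
w((-3 - 5)² - R(6)) - s = (-15 - ((-3 - 5)² - (2 - 1*6))) - 1*(-384) = (-15 - ((-8)² - (2 - 6))) + 384 = (-15 - (64 - 1*(-4))) + 384 = (-15 - (64 + 4)) + 384 = (-15 - 1*68) + 384 = (-15 - 68) + 384 = -83 + 384 = 301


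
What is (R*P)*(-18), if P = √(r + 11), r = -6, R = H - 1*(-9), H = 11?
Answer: -360*√5 ≈ -804.98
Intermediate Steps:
R = 20 (R = 11 - 1*(-9) = 11 + 9 = 20)
P = √5 (P = √(-6 + 11) = √5 ≈ 2.2361)
(R*P)*(-18) = (20*√5)*(-18) = -360*√5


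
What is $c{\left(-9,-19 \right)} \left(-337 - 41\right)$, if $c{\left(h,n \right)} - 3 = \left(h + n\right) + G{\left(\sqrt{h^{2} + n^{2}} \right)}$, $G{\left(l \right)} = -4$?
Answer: $10962$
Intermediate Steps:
$c{\left(h,n \right)} = -1 + h + n$ ($c{\left(h,n \right)} = 3 - \left(4 - h - n\right) = 3 + \left(-4 + h + n\right) = -1 + h + n$)
$c{\left(-9,-19 \right)} \left(-337 - 41\right) = \left(-1 - 9 - 19\right) \left(-337 - 41\right) = \left(-29\right) \left(-378\right) = 10962$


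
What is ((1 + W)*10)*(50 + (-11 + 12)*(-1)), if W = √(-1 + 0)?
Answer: 490 + 490*I ≈ 490.0 + 490.0*I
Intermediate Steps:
W = I (W = √(-1) = I ≈ 1.0*I)
((1 + W)*10)*(50 + (-11 + 12)*(-1)) = ((1 + I)*10)*(50 + (-11 + 12)*(-1)) = (10 + 10*I)*(50 + 1*(-1)) = (10 + 10*I)*(50 - 1) = (10 + 10*I)*49 = 490 + 490*I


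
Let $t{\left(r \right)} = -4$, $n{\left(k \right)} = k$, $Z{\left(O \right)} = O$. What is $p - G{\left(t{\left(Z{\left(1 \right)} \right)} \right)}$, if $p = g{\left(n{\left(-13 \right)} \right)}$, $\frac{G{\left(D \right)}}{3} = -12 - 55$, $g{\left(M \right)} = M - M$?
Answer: $201$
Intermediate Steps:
$g{\left(M \right)} = 0$
$G{\left(D \right)} = -201$ ($G{\left(D \right)} = 3 \left(-12 - 55\right) = 3 \left(-67\right) = -201$)
$p = 0$
$p - G{\left(t{\left(Z{\left(1 \right)} \right)} \right)} = 0 - -201 = 0 + 201 = 201$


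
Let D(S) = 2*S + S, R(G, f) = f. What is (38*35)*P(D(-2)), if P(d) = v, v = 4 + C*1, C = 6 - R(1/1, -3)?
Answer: 17290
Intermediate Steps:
D(S) = 3*S
C = 9 (C = 6 - 1*(-3) = 6 + 3 = 9)
v = 13 (v = 4 + 9*1 = 4 + 9 = 13)
P(d) = 13
(38*35)*P(D(-2)) = (38*35)*13 = 1330*13 = 17290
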